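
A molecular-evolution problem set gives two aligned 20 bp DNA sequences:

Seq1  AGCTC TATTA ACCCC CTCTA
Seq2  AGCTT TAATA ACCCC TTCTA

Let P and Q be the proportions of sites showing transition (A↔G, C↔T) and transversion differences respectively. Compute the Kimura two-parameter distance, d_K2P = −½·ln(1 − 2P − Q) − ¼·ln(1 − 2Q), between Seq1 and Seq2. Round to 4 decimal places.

The sequences differ at positions 5 (C/T, transition), 8 (T/A, transversion), 16 (C/T, transition).
Of the 3 differences, 2 transitions and 1 transversion over 20 sites: P = 2/20 = 0.100000, Q = 1/20 = 0.050000.
d = −0.5·ln(0.750000) − 0.25·ln(0.900000) = −0.5·(-0.287682) − 0.25·(-0.105361) = 0.1702.

0.1702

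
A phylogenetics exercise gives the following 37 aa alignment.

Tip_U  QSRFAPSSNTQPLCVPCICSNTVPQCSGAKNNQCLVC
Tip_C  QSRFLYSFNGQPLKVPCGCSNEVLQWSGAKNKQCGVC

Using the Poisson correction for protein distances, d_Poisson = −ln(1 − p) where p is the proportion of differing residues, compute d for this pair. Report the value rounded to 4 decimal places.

0.3528

Mismatches occur at site 5 (A/L), site 6 (P/Y), site 8 (S/F), site 10 (T/G), site 14 (C/K), site 18 (I/G), site 22 (T/E), site 24 (P/L), site 26 (C/W), site 32 (N/K), site 35 (L/G).
p = 11/37 = 0.297297.
d = −ln(1 − 0.297297) = −ln(0.702703) = 0.3528.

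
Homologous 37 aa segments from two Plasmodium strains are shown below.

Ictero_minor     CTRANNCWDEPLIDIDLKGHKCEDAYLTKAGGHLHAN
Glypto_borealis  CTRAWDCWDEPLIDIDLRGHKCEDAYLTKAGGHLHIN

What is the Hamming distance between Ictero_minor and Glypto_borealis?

Differing sites — 5:N/W; 6:N/D; 18:K/R; 36:A/I.
That gives 4 mismatches out of 37 aligned sites, so the Hamming distance is 4.

4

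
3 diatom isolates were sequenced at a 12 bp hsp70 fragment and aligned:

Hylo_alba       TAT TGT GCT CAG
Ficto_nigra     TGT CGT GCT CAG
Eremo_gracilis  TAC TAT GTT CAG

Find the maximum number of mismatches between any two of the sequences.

Pairwise Hamming distances:
  Hylo_alba vs Ficto_nigra: 2
  Hylo_alba vs Eremo_gracilis: 3
  Ficto_nigra vs Eremo_gracilis: 5
The largest is 5, between Ficto_nigra and Eremo_gracilis.

5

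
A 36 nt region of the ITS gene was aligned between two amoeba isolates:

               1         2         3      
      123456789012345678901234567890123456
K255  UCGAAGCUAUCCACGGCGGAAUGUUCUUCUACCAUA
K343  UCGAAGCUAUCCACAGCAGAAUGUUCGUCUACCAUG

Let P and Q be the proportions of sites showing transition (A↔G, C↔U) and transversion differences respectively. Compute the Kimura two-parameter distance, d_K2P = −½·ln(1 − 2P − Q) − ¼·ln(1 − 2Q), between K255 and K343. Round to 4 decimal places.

0.1224

The sequences differ at positions 15 (G/A, transition), 18 (G/A, transition), 27 (U/G, transversion), 36 (A/G, transition).
Of the 4 differences, 3 transitions and 1 transversion over 36 sites: P = 3/36 = 0.083333, Q = 1/36 = 0.027778.
d = −0.5·ln(0.805556) − 0.25·ln(0.944444) = −0.5·(-0.216223) − 0.25·(-0.057159) = 0.1224.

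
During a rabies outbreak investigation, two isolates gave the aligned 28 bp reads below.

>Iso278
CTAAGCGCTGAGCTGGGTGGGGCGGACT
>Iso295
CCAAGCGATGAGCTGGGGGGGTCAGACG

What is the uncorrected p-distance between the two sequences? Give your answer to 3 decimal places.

Differing sites — 2:T/C; 8:C/A; 18:T/G; 22:G/T; 24:G/A; 28:T/G.
There are 6 differences over 28 sites, so p = 6/28 = 0.214.

0.214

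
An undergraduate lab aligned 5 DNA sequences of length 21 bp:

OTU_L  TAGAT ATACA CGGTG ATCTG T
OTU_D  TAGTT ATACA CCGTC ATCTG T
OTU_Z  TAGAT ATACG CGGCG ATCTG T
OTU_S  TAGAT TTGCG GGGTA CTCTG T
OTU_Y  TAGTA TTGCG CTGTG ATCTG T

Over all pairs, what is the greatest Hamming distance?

8

Pairwise Hamming distances:
  OTU_L vs OTU_D: 3
  OTU_L vs OTU_Z: 2
  OTU_L vs OTU_S: 6
  OTU_L vs OTU_Y: 6
  OTU_D vs OTU_Z: 5
  OTU_D vs OTU_S: 8
  OTU_D vs OTU_Y: 6
  OTU_Z vs OTU_S: 6
  OTU_Z vs OTU_Y: 6
  OTU_S vs OTU_Y: 6
The largest is 8, between OTU_D and OTU_S.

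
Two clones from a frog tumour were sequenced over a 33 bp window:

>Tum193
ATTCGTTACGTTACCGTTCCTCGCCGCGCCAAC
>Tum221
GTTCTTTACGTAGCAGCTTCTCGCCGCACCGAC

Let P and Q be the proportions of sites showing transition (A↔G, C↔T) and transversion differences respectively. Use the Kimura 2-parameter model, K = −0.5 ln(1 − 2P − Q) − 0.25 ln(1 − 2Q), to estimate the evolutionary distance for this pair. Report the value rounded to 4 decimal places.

0.3532

Differing sites — 1:A/G (Ti); 5:G/T (Tv); 12:T/A (Tv); 13:A/G (Ti); 15:C/A (Tv); 17:T/C (Ti); 19:C/T (Ti); 28:G/A (Ti); 31:A/G (Ti).
Of the 9 differences, 6 transitions and 3 transversions over 33 sites: P = 6/33 = 0.181818, Q = 3/33 = 0.090909.
d = −0.5·ln(0.545455) − 0.25·ln(0.818182) = −0.5·(-0.606135) − 0.25·(-0.200670) = 0.3532.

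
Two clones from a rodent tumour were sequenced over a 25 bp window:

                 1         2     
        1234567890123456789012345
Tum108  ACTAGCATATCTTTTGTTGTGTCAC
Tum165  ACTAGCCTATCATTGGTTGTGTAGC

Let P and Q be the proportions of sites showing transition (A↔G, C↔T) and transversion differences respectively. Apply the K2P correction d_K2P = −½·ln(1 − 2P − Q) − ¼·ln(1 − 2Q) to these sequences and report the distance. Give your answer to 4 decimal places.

0.2336

The sequences differ at positions 7 (A/C, transversion), 12 (T/A, transversion), 15 (T/G, transversion), 23 (C/A, transversion), 24 (A/G, transition).
Of the 5 differences, 1 transition and 4 transversions over 25 sites: P = 1/25 = 0.040000, Q = 4/25 = 0.160000.
d = −0.5·ln(0.760000) − 0.25·ln(0.680000) = −0.5·(-0.274437) − 0.25·(-0.385662) = 0.2336.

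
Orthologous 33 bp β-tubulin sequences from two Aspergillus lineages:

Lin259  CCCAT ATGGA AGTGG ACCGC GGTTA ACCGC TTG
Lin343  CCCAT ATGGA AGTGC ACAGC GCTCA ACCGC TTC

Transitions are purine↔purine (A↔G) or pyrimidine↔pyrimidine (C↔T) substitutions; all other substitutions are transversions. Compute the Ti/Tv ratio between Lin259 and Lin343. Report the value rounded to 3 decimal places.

Mismatches occur at site 15 (G/C, transversion), site 18 (C/A, transversion), site 22 (G/C, transversion), site 24 (T/C, transition), site 33 (G/C, transversion).
Of the 5 differences, 1 transition and 4 transversions, so Ti/Tv = 1/4 = 0.250.

0.250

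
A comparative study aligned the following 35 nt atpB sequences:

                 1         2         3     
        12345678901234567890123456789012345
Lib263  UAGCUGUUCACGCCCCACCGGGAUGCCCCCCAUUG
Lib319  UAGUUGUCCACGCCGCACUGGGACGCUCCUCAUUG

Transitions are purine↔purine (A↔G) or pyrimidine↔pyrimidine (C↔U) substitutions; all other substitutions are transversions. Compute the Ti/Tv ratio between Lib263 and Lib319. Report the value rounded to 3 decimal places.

6.000

Mismatches occur at site 4 (C→U, transition), site 8 (U→C, transition), site 15 (C→G, transversion), site 19 (C→U, transition), site 24 (U→C, transition), site 27 (C→U, transition), site 30 (C→U, transition).
Of the 7 differences, 6 transitions and 1 transversion, so Ti/Tv = 6/1 = 6.000.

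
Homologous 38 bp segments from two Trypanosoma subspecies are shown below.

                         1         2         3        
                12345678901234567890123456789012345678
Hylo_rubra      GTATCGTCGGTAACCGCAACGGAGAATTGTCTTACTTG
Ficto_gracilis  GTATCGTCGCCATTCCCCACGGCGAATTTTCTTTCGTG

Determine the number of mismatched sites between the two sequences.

Differing sites — 10:G/C; 11:T/C; 13:A/T; 14:C/T; 16:G/C; 18:A/C; 23:A/C; 29:G/T; 34:A/T; 36:T/G.
That gives 10 mismatches out of 38 aligned sites, so the Hamming distance is 10.

10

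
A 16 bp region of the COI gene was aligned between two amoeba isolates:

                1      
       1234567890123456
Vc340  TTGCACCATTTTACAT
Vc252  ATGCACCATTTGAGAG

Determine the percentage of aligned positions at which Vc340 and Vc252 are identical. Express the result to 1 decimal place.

75.0%

Mismatches occur at site 1 (T→A), site 12 (T→G), site 14 (C→G), site 16 (T→G).
12 of the 16 sites match, so the percent identity is 12/16 × 100 = 75.0%.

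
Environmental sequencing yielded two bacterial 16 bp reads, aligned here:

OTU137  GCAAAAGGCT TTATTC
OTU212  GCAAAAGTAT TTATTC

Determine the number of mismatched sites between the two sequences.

2

The sequences differ at positions 8 (G/T), 9 (C/A).
That gives 2 mismatches out of 16 aligned sites, so the Hamming distance is 2.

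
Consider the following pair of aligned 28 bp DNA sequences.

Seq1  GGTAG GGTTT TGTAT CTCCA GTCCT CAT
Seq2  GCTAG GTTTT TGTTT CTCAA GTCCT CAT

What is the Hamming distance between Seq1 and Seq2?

4

The sequences differ at positions 2 (G/C), 7 (G/T), 14 (A/T), 19 (C/A).
That gives 4 mismatches out of 28 aligned sites, so the Hamming distance is 4.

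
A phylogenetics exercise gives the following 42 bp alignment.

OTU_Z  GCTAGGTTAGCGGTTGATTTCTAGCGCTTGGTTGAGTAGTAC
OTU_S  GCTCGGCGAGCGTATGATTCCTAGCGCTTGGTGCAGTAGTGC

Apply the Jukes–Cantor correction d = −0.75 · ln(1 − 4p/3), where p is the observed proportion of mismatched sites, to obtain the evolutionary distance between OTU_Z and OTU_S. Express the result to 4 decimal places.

0.2524

Mismatches occur at site 4 (A↔C), site 7 (T↔C), site 8 (T↔G), site 13 (G↔T), site 14 (T↔A), site 20 (T↔C), site 33 (T↔G), site 34 (G↔C), site 41 (A↔G).
p = 9/42 = 0.214286.
d = −0.75 · ln(1 − (4/3)·0.214286) = −0.75 · ln(0.714285) = −0.75 · (-0.336473) = 0.2524.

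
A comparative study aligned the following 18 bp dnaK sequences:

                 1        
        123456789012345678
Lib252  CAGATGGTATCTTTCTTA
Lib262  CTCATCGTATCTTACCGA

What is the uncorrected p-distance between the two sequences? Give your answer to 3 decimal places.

0.333

The sequences differ at positions 2 (A/T), 3 (G/C), 6 (G/C), 14 (T/A), 16 (T/C), 17 (T/G).
There are 6 differences over 18 sites, so p = 6/18 = 0.333.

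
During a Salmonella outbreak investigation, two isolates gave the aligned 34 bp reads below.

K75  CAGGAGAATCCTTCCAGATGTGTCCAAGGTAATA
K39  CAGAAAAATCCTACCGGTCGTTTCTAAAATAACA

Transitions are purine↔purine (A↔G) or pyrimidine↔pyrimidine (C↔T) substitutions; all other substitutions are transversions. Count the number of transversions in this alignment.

Mismatches occur at site 4 (G→A, transition), site 6 (G→A, transition), site 13 (T→A, transversion), site 16 (A→G, transition), site 18 (A→T, transversion), site 19 (T→C, transition), site 22 (G→T, transversion), site 25 (C→T, transition), site 28 (G→A, transition), site 29 (G→A, transition), site 33 (T→C, transition).
Of the 11 differences, 8 transitions and 3 transversions, so the answer is 3.

3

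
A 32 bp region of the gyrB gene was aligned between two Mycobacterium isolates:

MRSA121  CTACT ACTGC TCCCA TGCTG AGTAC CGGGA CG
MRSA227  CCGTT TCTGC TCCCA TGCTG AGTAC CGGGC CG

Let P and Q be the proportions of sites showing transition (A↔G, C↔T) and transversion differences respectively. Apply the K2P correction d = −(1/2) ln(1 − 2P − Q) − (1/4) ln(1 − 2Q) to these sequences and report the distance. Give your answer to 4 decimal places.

Mismatches occur at site 2 (T/C, transition), site 3 (A/G, transition), site 4 (C/T, transition), site 6 (A/T, transversion), site 30 (A/C, transversion).
Of the 5 differences, 3 transitions and 2 transversions over 32 sites: P = 3/32 = 0.093750, Q = 2/32 = 0.062500.
d = −0.5·ln(0.750000) − 0.25·ln(0.875000) = −0.5·(-0.287682) − 0.25·(-0.133531) = 0.1772.

0.1772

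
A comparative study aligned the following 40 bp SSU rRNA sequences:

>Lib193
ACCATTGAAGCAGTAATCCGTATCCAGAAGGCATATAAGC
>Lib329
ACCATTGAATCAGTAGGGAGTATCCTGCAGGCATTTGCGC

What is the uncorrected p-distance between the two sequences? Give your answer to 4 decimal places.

0.2500

Mismatches occur at site 10 (G/T), site 16 (A/G), site 17 (T/G), site 18 (C/G), site 19 (C/A), site 26 (A/T), site 28 (A/C), site 35 (A/T), site 37 (A/G), site 38 (A/C).
There are 10 differences over 40 sites, so p = 10/40 = 0.2500.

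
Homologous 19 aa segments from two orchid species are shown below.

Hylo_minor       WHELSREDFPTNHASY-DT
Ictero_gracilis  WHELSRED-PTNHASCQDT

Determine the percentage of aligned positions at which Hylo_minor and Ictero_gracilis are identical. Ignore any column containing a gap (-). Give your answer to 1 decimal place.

94.1%

Excluding the 2 gap columns leaves 17 comparable sites.
A single mismatch occurs at site 16 (Y↔C).
16 of the 17 comparable sites match, so the percent identity is 16/17 × 100 = 94.1%.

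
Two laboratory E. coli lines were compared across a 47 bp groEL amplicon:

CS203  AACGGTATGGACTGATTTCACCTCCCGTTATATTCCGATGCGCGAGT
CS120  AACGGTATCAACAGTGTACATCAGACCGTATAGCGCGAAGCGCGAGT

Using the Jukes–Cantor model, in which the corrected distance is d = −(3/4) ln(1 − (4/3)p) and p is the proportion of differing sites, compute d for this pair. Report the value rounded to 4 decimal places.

0.4537

Differing sites — 9:G/C; 10:G/A; 13:T/A; 15:A/T; 16:T/G; 18:T/A; 21:C/T; 23:T/A; 24:C/G; 25:C/A; 27:G/C; 28:T/G; 33:T/G; 34:T/C; 35:C/G; 39:T/A.
p = 16/47 = 0.340426.
d = −0.75 · ln(1 − (4/3)·0.340426) = −0.75 · ln(0.546099) = −0.75 · (-0.604955) = 0.4537.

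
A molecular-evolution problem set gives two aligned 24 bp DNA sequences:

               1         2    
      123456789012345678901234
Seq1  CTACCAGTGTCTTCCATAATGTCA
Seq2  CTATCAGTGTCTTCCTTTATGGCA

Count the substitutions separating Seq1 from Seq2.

4

Differing sites — 4:C/T; 16:A/T; 18:A/T; 22:T/G.
That gives 4 mismatches out of 24 aligned sites, so the Hamming distance is 4.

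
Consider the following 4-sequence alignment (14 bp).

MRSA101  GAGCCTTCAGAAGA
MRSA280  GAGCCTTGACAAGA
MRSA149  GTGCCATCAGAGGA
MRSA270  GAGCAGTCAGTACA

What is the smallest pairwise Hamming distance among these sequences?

Pairwise Hamming distances:
  MRSA101 vs MRSA280: 2
  MRSA101 vs MRSA149: 3
  MRSA101 vs MRSA270: 4
  MRSA280 vs MRSA149: 5
  MRSA280 vs MRSA270: 6
  MRSA149 vs MRSA270: 6
The smallest is 2, between MRSA101 and MRSA280.

2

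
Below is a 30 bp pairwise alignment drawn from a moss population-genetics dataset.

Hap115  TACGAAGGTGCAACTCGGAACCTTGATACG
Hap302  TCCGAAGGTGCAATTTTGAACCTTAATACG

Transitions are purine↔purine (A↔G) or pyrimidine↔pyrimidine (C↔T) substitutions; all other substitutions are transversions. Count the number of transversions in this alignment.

Differing sites — 2:A/C (Tv); 14:C/T (Ti); 16:C/T (Ti); 17:G/T (Tv); 25:G/A (Ti).
Of the 5 differences, 3 transitions and 2 transversions, so the answer is 2.

2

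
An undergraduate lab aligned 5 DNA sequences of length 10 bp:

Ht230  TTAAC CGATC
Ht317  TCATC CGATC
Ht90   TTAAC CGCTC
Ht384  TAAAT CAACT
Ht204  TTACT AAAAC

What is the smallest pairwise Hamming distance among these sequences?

1

Pairwise Hamming distances:
  Ht230 vs Ht317: 2
  Ht230 vs Ht90: 1
  Ht230 vs Ht384: 5
  Ht230 vs Ht204: 5
  Ht317 vs Ht90: 3
  Ht317 vs Ht384: 6
  Ht317 vs Ht204: 6
  Ht90 vs Ht384: 6
  Ht90 vs Ht204: 6
  Ht384 vs Ht204: 5
The smallest is 1, between Ht230 and Ht90.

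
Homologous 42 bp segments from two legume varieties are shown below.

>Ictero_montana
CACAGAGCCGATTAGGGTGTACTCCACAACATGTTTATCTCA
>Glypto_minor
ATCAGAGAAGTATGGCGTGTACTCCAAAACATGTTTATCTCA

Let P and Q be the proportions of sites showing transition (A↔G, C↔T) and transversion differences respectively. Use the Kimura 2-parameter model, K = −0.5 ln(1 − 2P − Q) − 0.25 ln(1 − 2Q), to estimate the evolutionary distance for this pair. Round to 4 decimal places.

Differing sites — 1:C/A (Tv); 2:A/T (Tv); 8:C/A (Tv); 9:C/A (Tv); 11:A/T (Tv); 12:T/A (Tv); 14:A/G (Ti); 16:G/C (Tv); 27:C/A (Tv).
Of the 9 differences, 1 transition and 8 transversions over 42 sites: P = 1/42 = 0.023810, Q = 8/42 = 0.190476.
d = −0.5·ln(0.761904) − 0.25·ln(0.619048) = −0.5·(-0.271935) − 0.25·(-0.479572) = 0.2559.

0.2559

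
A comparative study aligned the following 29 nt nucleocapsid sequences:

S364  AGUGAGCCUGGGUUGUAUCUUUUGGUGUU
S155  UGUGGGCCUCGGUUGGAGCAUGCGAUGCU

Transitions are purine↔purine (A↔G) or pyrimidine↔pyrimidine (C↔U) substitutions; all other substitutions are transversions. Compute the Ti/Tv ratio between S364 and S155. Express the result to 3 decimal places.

The sequences differ at positions 1 (A/U, transversion), 5 (A/G, transition), 10 (G/C, transversion), 16 (U/G, transversion), 18 (U/G, transversion), 20 (U/A, transversion), 22 (U/G, transversion), 23 (U/C, transition), 25 (G/A, transition), 28 (U/C, transition).
Of the 10 differences, 4 transitions and 6 transversions, so Ti/Tv = 4/6 = 0.667.

0.667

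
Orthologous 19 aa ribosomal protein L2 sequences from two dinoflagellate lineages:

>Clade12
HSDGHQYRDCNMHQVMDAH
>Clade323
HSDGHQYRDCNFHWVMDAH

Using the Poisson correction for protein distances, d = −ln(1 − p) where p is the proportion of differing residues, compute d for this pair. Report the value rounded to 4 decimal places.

0.1112

Differing sites — 12:M/F; 14:Q/W.
p = 2/19 = 0.105263.
d = −ln(1 − 0.105263) = −ln(0.894737) = 0.1112.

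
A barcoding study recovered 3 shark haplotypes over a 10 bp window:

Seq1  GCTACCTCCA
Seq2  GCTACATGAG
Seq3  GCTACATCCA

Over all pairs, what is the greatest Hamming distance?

4

Pairwise Hamming distances:
  Seq1 vs Seq2: 4
  Seq1 vs Seq3: 1
  Seq2 vs Seq3: 3
The largest is 4, between Seq1 and Seq2.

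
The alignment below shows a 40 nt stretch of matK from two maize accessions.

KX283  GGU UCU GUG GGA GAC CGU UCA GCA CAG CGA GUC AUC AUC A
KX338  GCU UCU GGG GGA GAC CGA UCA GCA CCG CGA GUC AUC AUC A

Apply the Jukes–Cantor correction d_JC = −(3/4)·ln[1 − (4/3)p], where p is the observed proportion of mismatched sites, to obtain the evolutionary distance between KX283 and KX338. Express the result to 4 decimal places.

0.1073

Mismatches occur at site 2 (G/C), site 8 (U/G), site 18 (U/A), site 26 (A/C).
p = 4/40 = 0.100000.
d = −0.75 · ln(1 − (4/3)·0.100000) = −0.75 · ln(0.866667) = −0.75 · (-0.143100) = 0.1073.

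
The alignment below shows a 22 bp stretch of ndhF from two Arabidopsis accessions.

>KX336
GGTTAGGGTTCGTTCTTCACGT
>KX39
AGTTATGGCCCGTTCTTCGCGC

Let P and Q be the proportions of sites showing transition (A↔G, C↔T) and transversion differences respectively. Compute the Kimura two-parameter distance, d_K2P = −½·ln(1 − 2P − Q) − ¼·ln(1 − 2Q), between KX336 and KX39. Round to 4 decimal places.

0.3704

The sequences differ at positions 1 (G/A, transition), 6 (G/T, transversion), 9 (T/C, transition), 10 (T/C, transition), 19 (A/G, transition), 22 (T/C, transition).
Of the 6 differences, 5 transitions and 1 transversion over 22 sites: P = 5/22 = 0.227273, Q = 1/22 = 0.045455.
d = −0.5·ln(0.499999) − 0.25·ln(0.909090) = −0.5·(-0.693149) − 0.25·(-0.095311) = 0.3704.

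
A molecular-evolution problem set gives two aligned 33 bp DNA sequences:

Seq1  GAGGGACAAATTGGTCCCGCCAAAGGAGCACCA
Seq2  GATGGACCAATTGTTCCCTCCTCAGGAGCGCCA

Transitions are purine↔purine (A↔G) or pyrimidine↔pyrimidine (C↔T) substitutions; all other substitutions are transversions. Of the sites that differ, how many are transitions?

Mismatches occur at site 3 (G→T, transversion), site 8 (A→C, transversion), site 14 (G→T, transversion), site 19 (G→T, transversion), site 22 (A→T, transversion), site 23 (A→C, transversion), site 30 (A→G, transition).
Of the 7 differences, 1 transition and 6 transversions, so the answer is 1.

1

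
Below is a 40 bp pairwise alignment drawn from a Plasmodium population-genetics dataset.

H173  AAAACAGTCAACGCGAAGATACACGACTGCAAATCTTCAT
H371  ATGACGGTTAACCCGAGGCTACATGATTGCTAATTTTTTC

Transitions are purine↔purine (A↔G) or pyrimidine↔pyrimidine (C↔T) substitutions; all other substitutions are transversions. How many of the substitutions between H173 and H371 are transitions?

The sequences differ at positions 2 (A/T, transversion), 3 (A/G, transition), 6 (A/G, transition), 9 (C/T, transition), 13 (G/C, transversion), 17 (A/G, transition), 19 (A/C, transversion), 24 (C/T, transition), 27 (C/T, transition), 31 (A/T, transversion), 35 (C/T, transition), 38 (C/T, transition), 39 (A/T, transversion), 40 (T/C, transition).
Of the 14 differences, 9 transitions and 5 transversions, so the answer is 9.

9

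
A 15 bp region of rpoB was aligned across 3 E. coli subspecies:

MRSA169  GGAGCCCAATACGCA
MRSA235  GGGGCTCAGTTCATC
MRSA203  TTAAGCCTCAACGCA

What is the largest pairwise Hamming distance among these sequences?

Pairwise Hamming distances:
  MRSA169 vs MRSA235: 7
  MRSA169 vs MRSA203: 7
  MRSA235 vs MRSA203: 13
The largest is 13, between MRSA235 and MRSA203.

13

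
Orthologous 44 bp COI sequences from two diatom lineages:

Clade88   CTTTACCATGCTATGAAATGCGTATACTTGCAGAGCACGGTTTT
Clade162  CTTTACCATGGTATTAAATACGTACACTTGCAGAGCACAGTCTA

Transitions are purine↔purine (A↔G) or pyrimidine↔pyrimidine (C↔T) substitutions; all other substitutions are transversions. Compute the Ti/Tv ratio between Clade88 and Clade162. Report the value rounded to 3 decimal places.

1.333

Differing sites — 11:C/G (Tv); 15:G/T (Tv); 20:G/A (Ti); 25:T/C (Ti); 39:G/A (Ti); 42:T/C (Ti); 44:T/A (Tv).
Of the 7 differences, 4 transitions and 3 transversions, so Ti/Tv = 4/3 = 1.333.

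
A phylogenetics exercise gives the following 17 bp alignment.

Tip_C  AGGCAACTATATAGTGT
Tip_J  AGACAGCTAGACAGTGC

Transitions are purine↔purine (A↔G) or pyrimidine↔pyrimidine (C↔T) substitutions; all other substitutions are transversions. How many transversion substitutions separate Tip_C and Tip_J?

Differing sites — 3:G/A (Ti); 6:A/G (Ti); 10:T/G (Tv); 12:T/C (Ti); 17:T/C (Ti).
Of the 5 differences, 4 transitions and 1 transversion, so the answer is 1.

1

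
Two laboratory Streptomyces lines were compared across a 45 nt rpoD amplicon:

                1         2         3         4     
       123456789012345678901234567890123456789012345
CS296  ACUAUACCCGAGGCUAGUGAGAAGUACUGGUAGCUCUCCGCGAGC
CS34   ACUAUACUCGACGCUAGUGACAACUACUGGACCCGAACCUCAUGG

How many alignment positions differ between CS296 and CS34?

14

Differing sites — 8:C/U; 12:G/C; 21:G/C; 24:G/C; 31:U/A; 32:A/C; 33:G/C; 35:U/G; 36:C/A; 37:U/A; 40:G/U; 42:G/A; 43:A/U; 45:C/G.
That gives 14 mismatches out of 45 aligned sites, so the Hamming distance is 14.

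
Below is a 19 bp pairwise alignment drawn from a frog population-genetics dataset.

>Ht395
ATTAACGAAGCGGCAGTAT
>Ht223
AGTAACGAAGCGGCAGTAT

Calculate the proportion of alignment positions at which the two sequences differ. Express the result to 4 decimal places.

0.0526

A single mismatch occurs at site 2 (T↔G).
There are 1 differences over 19 sites, so p = 1/19 = 0.0526.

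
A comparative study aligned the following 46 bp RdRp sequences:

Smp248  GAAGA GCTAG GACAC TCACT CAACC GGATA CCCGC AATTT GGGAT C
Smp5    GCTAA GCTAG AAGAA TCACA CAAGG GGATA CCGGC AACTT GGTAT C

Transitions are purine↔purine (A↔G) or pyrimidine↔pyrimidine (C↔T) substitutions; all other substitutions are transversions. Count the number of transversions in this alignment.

Mismatches occur at site 2 (A/C, transversion), site 3 (A/T, transversion), site 4 (G/A, transition), site 11 (G/A, transition), site 13 (C/G, transversion), site 15 (C/A, transversion), site 20 (T/A, transversion), site 24 (C/G, transversion), site 25 (C/G, transversion), site 33 (C/G, transversion), site 38 (T/C, transition), site 43 (G/T, transversion).
Of the 12 differences, 3 transitions and 9 transversions, so the answer is 9.

9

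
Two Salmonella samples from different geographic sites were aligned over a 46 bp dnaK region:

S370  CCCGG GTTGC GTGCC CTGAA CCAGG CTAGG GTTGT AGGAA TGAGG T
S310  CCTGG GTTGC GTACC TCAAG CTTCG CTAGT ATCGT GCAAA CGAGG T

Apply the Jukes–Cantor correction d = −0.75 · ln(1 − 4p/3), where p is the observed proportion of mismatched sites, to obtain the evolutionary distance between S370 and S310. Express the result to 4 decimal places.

The sequences differ at positions 3 (C/T), 13 (G/A), 16 (C/T), 17 (T/C), 18 (G/A), 20 (A/G), 22 (C/T), 23 (A/T), 24 (G/C), 30 (G/T), 31 (G/A), 33 (T/C), 36 (A/G), 37 (G/C), 38 (G/A), 41 (T/C).
p = 16/46 = 0.347826.
d = −0.75 · ln(1 − (4/3)·0.347826) = −0.75 · ln(0.536232) = −0.75 · (-0.623188) = 0.4674.

0.4674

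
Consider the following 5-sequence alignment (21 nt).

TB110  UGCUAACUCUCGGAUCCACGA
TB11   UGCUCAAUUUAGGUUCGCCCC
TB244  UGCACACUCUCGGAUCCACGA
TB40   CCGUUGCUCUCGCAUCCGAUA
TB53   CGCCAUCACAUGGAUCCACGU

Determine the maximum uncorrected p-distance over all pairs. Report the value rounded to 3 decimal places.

0.714

Pairwise Hamming distances:
  TB110 vs TB11: 9
  TB110 vs TB244: 2
  TB110 vs TB40: 9
  TB110 vs TB53: 7
  TB11 vs TB244: 9
  TB11 vs TB40: 15
  TB11 vs TB53: 14
  TB244 vs TB40: 10
  TB244 vs TB53: 8
  TB40 vs TB53: 13
The largest is 15 mismatches, between TB11 and TB40; p = 15/21 = 0.714.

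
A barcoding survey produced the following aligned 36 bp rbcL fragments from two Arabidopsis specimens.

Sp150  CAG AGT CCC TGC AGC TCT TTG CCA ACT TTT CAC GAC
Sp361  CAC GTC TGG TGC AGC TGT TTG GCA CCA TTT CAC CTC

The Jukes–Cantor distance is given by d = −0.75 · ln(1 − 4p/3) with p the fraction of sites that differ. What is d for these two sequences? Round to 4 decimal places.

0.4926

Mismatches occur at site 3 (G→C), site 4 (A→G), site 5 (G→T), site 6 (T→C), site 7 (C→T), site 8 (C→G), site 9 (C→G), site 17 (C→G), site 22 (C→G), site 25 (A→C), site 27 (T→A), site 34 (G→C), site 35 (A→T).
p = 13/36 = 0.361111.
d = −0.75 · ln(1 − (4/3)·0.361111) = −0.75 · ln(0.518519) = −0.75 · (-0.656779) = 0.4926.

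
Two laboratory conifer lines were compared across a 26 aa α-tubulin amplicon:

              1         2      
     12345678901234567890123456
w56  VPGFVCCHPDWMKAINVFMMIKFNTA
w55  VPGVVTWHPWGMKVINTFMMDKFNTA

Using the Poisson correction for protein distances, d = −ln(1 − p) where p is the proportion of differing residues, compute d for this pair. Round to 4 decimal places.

0.3677

The sequences differ at positions 4 (F/V), 6 (C/T), 7 (C/W), 10 (D/W), 11 (W/G), 14 (A/V), 17 (V/T), 21 (I/D).
p = 8/26 = 0.307692.
d = −ln(1 − 0.307692) = −ln(0.692308) = 0.3677.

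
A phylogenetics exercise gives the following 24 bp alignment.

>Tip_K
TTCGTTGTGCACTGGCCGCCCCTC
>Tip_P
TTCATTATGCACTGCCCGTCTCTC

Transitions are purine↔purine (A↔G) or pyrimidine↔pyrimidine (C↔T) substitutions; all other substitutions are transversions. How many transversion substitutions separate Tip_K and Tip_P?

1

The sequences differ at positions 4 (G/A, transition), 7 (G/A, transition), 15 (G/C, transversion), 19 (C/T, transition), 21 (C/T, transition).
Of the 5 differences, 4 transitions and 1 transversion, so the answer is 1.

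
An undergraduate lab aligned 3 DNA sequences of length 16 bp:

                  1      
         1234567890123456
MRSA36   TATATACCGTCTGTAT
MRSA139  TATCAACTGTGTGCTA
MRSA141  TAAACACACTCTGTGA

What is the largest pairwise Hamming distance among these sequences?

Pairwise Hamming distances:
  MRSA36 vs MRSA139: 7
  MRSA36 vs MRSA141: 6
  MRSA139 vs MRSA141: 8
The largest is 8, between MRSA139 and MRSA141.

8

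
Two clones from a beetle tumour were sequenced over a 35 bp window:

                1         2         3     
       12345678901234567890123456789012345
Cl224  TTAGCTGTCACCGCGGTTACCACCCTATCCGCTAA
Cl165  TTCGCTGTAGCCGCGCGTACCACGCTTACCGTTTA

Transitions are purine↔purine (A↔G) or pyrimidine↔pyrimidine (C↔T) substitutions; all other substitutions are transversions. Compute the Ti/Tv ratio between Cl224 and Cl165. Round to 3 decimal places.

0.250

Differing sites — 3:A/C (Tv); 9:C/A (Tv); 10:A/G (Ti); 16:G/C (Tv); 17:T/G (Tv); 24:C/G (Tv); 27:A/T (Tv); 28:T/A (Tv); 32:C/T (Ti); 34:A/T (Tv).
Of the 10 differences, 2 transitions and 8 transversions, so Ti/Tv = 2/8 = 0.250.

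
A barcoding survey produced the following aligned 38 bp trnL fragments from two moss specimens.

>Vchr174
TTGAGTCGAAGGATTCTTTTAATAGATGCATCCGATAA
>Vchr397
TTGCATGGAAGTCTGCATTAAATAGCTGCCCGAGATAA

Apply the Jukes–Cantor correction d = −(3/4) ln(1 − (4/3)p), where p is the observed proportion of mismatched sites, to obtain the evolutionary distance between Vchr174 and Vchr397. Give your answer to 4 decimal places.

0.4568

The sequences differ at positions 4 (A/C), 5 (G/A), 7 (C/G), 12 (G/T), 13 (A/C), 15 (T/G), 17 (T/A), 20 (T/A), 26 (A/C), 30 (A/C), 31 (T/C), 32 (C/G), 33 (C/A).
p = 13/38 = 0.342105.
d = −0.75 · ln(1 − (4/3)·0.342105) = −0.75 · ln(0.543860) = −0.75 · (-0.609063) = 0.4568.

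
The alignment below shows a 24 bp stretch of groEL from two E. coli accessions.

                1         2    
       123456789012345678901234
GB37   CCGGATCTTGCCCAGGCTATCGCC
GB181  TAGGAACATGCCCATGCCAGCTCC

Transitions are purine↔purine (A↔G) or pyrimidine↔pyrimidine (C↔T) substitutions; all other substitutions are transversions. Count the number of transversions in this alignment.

6

The sequences differ at positions 1 (C/T, transition), 2 (C/A, transversion), 6 (T/A, transversion), 8 (T/A, transversion), 15 (G/T, transversion), 18 (T/C, transition), 20 (T/G, transversion), 22 (G/T, transversion).
Of the 8 differences, 2 transitions and 6 transversions, so the answer is 6.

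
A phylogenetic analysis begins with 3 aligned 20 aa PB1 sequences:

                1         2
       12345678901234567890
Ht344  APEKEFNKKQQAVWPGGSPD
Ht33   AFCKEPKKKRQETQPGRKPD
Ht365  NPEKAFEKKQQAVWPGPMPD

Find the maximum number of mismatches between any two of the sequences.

Pairwise Hamming distances:
  Ht344 vs Ht33: 10
  Ht344 vs Ht365: 5
  Ht33 vs Ht365: 12
The largest is 12, between Ht33 and Ht365.

12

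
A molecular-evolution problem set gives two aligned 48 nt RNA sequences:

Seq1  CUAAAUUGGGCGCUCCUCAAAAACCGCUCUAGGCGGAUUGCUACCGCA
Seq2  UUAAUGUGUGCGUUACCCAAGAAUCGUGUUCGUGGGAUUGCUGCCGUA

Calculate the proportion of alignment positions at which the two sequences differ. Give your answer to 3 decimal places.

0.354

Mismatches occur at site 1 (C/U), site 5 (A/U), site 6 (U/G), site 9 (G/U), site 13 (C/U), site 15 (C/A), site 17 (U/C), site 21 (A/G), site 24 (C/U), site 27 (C/U), site 28 (U/G), site 29 (C/U), site 31 (A/C), site 33 (G/U), site 34 (C/G), site 43 (A/G), site 47 (C/U).
There are 17 differences over 48 sites, so p = 17/48 = 0.354.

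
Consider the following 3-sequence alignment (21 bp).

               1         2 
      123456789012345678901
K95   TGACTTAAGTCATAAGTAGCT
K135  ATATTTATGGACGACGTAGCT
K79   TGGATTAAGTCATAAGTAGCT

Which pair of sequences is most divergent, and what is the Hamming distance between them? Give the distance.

Pairwise Hamming distances:
  K95 vs K135: 9
  K95 vs K79: 2
  K135 vs K79: 10
The largest is 10, between K135 and K79.

10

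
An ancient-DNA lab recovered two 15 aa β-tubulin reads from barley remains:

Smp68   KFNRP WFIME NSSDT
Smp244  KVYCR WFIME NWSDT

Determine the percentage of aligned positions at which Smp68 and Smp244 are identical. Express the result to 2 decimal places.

Mismatches occur at site 2 (F↔V), site 3 (N↔Y), site 4 (R↔C), site 5 (P↔R), site 12 (S↔W).
10 of the 15 sites match, so the percent identity is 10/15 × 100 = 66.67%.

66.67%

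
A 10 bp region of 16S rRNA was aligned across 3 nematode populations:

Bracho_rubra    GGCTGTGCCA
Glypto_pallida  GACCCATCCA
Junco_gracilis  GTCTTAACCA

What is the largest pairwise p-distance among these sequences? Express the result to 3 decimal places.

Pairwise Hamming distances:
  Bracho_rubra vs Glypto_pallida: 5
  Bracho_rubra vs Junco_gracilis: 4
  Glypto_pallida vs Junco_gracilis: 4
The largest is 5 mismatches, between Bracho_rubra and Glypto_pallida; p = 5/10 = 0.500.

0.500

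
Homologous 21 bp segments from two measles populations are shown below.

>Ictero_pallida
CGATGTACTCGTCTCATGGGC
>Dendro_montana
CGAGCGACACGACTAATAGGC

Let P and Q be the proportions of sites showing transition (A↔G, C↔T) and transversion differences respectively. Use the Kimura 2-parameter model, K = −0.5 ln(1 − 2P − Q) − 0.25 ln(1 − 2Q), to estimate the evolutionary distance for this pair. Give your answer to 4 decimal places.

Mismatches occur at site 4 (T/G, transversion), site 5 (G/C, transversion), site 6 (T/G, transversion), site 9 (T/A, transversion), site 12 (T/A, transversion), site 15 (C/A, transversion), site 18 (G/A, transition).
Of the 7 differences, 1 transition and 6 transversions over 21 sites: P = 1/21 = 0.047619, Q = 6/21 = 0.285714.
d = −0.5·ln(0.619048) − 0.25·ln(0.428572) = −0.5·(-0.479572) − 0.25·(-0.847297) = 0.4516.

0.4516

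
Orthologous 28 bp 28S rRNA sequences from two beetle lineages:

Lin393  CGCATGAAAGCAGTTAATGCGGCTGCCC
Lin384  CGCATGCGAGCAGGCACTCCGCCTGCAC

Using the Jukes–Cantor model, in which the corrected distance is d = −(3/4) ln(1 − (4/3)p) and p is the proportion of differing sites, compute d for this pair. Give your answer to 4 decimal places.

The sequences differ at positions 7 (A/C), 8 (A/G), 14 (T/G), 15 (T/C), 17 (A/C), 19 (G/C), 22 (G/C), 27 (C/A).
p = 8/28 = 0.285714.
d = −0.75 · ln(1 − (4/3)·0.285714) = −0.75 · ln(0.619048) = −0.75 · (-0.479572) = 0.3597.

0.3597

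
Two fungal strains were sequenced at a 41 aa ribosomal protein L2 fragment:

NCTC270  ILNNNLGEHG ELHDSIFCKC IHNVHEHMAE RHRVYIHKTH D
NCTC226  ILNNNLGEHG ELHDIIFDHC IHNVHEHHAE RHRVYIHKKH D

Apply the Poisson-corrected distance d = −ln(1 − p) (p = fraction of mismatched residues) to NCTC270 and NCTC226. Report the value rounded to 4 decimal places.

0.1301

The sequences differ at positions 15 (S/I), 18 (C/D), 19 (K/H), 28 (M/H), 39 (T/K).
p = 5/41 = 0.121951.
d = −ln(1 − 0.121951) = −ln(0.878049) = 0.1301.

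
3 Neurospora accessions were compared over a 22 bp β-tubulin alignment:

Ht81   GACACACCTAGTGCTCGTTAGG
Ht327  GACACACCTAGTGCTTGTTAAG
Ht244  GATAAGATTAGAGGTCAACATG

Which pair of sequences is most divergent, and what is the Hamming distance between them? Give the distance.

12

Pairwise Hamming distances:
  Ht81 vs Ht327: 2
  Ht81 vs Ht244: 11
  Ht327 vs Ht244: 12
The largest is 12, between Ht327 and Ht244.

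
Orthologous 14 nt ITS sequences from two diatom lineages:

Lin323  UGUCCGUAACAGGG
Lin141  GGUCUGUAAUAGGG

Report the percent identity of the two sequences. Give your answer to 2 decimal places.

Differing sites — 1:U/G; 5:C/U; 10:C/U.
11 of the 14 sites match, so the percent identity is 11/14 × 100 = 78.57%.

78.57%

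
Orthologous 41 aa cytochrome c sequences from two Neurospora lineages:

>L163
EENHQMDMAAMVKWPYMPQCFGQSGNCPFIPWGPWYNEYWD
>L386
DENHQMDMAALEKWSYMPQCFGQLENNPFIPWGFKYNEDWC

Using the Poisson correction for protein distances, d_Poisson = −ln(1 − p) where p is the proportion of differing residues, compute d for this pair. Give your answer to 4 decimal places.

Mismatches occur at site 1 (E↔D), site 11 (M↔L), site 12 (V↔E), site 15 (P↔S), site 24 (S↔L), site 25 (G↔E), site 27 (C↔N), site 34 (P↔F), site 35 (W↔K), site 39 (Y↔D), site 41 (D↔C).
p = 11/41 = 0.268293.
d = −ln(1 − 0.268293) = −ln(0.731707) = 0.3124.

0.3124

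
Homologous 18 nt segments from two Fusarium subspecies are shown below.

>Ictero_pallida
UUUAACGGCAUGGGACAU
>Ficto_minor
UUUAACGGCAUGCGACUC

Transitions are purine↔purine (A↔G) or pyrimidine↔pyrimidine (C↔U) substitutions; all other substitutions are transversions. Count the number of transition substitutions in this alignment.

Mismatches occur at site 13 (G→C, transversion), site 17 (A→U, transversion), site 18 (U→C, transition).
Of the 3 differences, 1 transition and 2 transversions, so the answer is 1.

1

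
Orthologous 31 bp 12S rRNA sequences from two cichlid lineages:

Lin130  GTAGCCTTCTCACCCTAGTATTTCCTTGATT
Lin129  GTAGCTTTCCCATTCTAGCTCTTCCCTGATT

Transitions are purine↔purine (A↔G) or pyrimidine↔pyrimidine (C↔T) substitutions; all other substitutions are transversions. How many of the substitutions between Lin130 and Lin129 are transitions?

7

The sequences differ at positions 6 (C/T, transition), 10 (T/C, transition), 13 (C/T, transition), 14 (C/T, transition), 19 (T/C, transition), 20 (A/T, transversion), 21 (T/C, transition), 26 (T/C, transition).
Of the 8 differences, 7 transitions and 1 transversion, so the answer is 7.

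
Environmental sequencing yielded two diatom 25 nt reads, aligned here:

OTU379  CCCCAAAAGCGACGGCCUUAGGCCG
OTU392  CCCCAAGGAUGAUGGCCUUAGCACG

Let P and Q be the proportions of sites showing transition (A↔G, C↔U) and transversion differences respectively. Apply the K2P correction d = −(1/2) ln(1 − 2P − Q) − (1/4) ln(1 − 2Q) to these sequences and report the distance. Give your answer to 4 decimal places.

0.3706

Mismatches occur at site 7 (A/G, transition), site 8 (A/G, transition), site 9 (G/A, transition), site 10 (C/U, transition), site 13 (C/U, transition), site 22 (G/C, transversion), site 23 (C/A, transversion).
Of the 7 differences, 5 transitions and 2 transversions over 25 sites: P = 5/25 = 0.200000, Q = 2/25 = 0.080000.
d = −0.5·ln(0.520000) − 0.25·ln(0.840000) = −0.5·(-0.653926) − 0.25·(-0.174353) = 0.3706.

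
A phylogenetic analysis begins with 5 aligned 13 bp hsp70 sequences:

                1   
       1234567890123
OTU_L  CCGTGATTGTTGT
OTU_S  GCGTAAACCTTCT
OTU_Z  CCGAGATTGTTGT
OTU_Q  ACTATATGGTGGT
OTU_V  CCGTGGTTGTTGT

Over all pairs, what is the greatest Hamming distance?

9

Pairwise Hamming distances:
  OTU_L vs OTU_S: 6
  OTU_L vs OTU_Z: 1
  OTU_L vs OTU_Q: 6
  OTU_L vs OTU_V: 1
  OTU_S vs OTU_Z: 7
  OTU_S vs OTU_Q: 9
  OTU_S vs OTU_V: 7
  OTU_Z vs OTU_Q: 5
  OTU_Z vs OTU_V: 2
  OTU_Q vs OTU_V: 7
The largest is 9, between OTU_S and OTU_Q.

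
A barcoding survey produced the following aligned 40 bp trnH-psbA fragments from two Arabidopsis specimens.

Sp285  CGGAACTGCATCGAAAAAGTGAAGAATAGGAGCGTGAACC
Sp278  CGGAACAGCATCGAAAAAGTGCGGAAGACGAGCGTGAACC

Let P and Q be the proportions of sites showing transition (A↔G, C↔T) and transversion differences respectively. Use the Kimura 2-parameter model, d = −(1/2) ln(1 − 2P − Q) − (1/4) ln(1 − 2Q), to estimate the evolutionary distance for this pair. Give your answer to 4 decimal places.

The sequences differ at positions 7 (T/A, transversion), 22 (A/C, transversion), 23 (A/G, transition), 27 (T/G, transversion), 29 (G/C, transversion).
Of the 5 differences, 1 transition and 4 transversions over 40 sites: P = 1/40 = 0.025000, Q = 4/40 = 0.100000.
d = −0.5·ln(0.850000) − 0.25·ln(0.800000) = −0.5·(-0.162519) − 0.25·(-0.223144) = 0.1370.

0.1370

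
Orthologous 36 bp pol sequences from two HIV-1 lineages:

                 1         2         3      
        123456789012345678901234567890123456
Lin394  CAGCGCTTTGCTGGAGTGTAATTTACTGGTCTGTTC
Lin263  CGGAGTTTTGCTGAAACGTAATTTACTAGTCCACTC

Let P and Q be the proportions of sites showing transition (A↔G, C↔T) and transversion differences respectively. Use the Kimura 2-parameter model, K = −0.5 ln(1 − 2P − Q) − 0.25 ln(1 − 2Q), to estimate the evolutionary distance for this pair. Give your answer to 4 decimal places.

Mismatches occur at site 2 (A→G, transition), site 4 (C→A, transversion), site 6 (C→T, transition), site 14 (G→A, transition), site 16 (G→A, transition), site 17 (T→C, transition), site 28 (G→A, transition), site 32 (T→C, transition), site 33 (G→A, transition), site 34 (T→C, transition).
Of the 10 differences, 9 transitions and 1 transversion over 36 sites: P = 9/36 = 0.250000, Q = 1/36 = 0.027778.
d = −0.5·ln(0.472222) − 0.25·ln(0.944444) = −0.5·(-0.750306) − 0.25·(-0.057159) = 0.3894.

0.3894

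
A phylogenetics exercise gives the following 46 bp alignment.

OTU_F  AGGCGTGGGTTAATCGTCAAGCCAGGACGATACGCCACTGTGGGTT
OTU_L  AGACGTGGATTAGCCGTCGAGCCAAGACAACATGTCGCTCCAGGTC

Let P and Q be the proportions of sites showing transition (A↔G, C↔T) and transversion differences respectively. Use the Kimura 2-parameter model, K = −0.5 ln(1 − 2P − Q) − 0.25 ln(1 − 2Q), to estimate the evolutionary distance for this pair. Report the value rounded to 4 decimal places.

0.5088

Differing sites — 3:G/A (Ti); 9:G/A (Ti); 13:A/G (Ti); 14:T/C (Ti); 19:A/G (Ti); 25:G/A (Ti); 29:G/A (Ti); 31:T/C (Ti); 33:C/T (Ti); 35:C/T (Ti); 37:A/G (Ti); 40:G/C (Tv); 41:T/C (Ti); 42:G/A (Ti); 46:T/C (Ti).
Of the 15 differences, 14 transitions and 1 transversion over 46 sites: P = 14/46 = 0.304348, Q = 1/46 = 0.021739.
d = −0.5·ln(0.369565) − 0.25·ln(0.956522) = −0.5·(-0.995429) − 0.25·(-0.044451) = 0.5088.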